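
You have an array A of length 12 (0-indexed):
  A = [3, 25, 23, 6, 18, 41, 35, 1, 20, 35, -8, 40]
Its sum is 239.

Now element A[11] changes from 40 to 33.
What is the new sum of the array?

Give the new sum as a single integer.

Answer: 232

Derivation:
Old value at index 11: 40
New value at index 11: 33
Delta = 33 - 40 = -7
New sum = old_sum + delta = 239 + (-7) = 232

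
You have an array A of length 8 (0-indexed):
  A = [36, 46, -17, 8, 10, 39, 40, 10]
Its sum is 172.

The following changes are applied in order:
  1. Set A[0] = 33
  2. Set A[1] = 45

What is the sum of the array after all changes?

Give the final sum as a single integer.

Answer: 168

Derivation:
Initial sum: 172
Change 1: A[0] 36 -> 33, delta = -3, sum = 169
Change 2: A[1] 46 -> 45, delta = -1, sum = 168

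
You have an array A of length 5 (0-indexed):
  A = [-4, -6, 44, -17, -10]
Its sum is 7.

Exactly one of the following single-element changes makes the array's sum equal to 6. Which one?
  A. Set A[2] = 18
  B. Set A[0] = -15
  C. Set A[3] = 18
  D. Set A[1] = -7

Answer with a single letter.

Answer: D

Derivation:
Option A: A[2] 44->18, delta=-26, new_sum=7+(-26)=-19
Option B: A[0] -4->-15, delta=-11, new_sum=7+(-11)=-4
Option C: A[3] -17->18, delta=35, new_sum=7+(35)=42
Option D: A[1] -6->-7, delta=-1, new_sum=7+(-1)=6 <-- matches target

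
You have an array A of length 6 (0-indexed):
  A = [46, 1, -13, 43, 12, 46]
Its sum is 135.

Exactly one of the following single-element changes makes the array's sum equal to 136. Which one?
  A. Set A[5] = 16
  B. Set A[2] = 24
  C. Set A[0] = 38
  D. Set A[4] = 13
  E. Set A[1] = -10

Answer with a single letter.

Answer: D

Derivation:
Option A: A[5] 46->16, delta=-30, new_sum=135+(-30)=105
Option B: A[2] -13->24, delta=37, new_sum=135+(37)=172
Option C: A[0] 46->38, delta=-8, new_sum=135+(-8)=127
Option D: A[4] 12->13, delta=1, new_sum=135+(1)=136 <-- matches target
Option E: A[1] 1->-10, delta=-11, new_sum=135+(-11)=124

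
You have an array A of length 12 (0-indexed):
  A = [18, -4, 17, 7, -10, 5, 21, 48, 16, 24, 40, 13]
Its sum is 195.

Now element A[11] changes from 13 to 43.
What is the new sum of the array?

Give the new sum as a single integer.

Answer: 225

Derivation:
Old value at index 11: 13
New value at index 11: 43
Delta = 43 - 13 = 30
New sum = old_sum + delta = 195 + (30) = 225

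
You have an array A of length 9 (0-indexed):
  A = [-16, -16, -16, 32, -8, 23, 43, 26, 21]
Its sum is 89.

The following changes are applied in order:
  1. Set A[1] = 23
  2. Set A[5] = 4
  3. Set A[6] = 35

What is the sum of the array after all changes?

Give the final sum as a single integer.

Initial sum: 89
Change 1: A[1] -16 -> 23, delta = 39, sum = 128
Change 2: A[5] 23 -> 4, delta = -19, sum = 109
Change 3: A[6] 43 -> 35, delta = -8, sum = 101

Answer: 101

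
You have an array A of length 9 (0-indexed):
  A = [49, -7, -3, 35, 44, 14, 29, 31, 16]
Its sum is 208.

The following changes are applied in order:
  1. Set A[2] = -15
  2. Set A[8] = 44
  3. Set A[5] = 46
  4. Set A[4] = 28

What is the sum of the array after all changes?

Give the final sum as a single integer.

Initial sum: 208
Change 1: A[2] -3 -> -15, delta = -12, sum = 196
Change 2: A[8] 16 -> 44, delta = 28, sum = 224
Change 3: A[5] 14 -> 46, delta = 32, sum = 256
Change 4: A[4] 44 -> 28, delta = -16, sum = 240

Answer: 240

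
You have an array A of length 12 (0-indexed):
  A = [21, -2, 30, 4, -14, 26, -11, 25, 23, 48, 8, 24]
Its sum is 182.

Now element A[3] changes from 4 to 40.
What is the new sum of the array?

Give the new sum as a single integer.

Answer: 218

Derivation:
Old value at index 3: 4
New value at index 3: 40
Delta = 40 - 4 = 36
New sum = old_sum + delta = 182 + (36) = 218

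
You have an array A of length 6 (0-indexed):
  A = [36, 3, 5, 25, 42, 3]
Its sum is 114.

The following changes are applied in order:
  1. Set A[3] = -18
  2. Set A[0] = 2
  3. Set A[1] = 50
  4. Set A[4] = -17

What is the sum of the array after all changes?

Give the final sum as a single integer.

Answer: 25

Derivation:
Initial sum: 114
Change 1: A[3] 25 -> -18, delta = -43, sum = 71
Change 2: A[0] 36 -> 2, delta = -34, sum = 37
Change 3: A[1] 3 -> 50, delta = 47, sum = 84
Change 4: A[4] 42 -> -17, delta = -59, sum = 25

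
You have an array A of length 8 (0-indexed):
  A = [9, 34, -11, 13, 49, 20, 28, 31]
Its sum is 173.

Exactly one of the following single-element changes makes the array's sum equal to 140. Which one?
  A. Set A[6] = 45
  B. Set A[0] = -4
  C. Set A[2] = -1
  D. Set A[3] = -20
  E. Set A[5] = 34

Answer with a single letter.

Option A: A[6] 28->45, delta=17, new_sum=173+(17)=190
Option B: A[0] 9->-4, delta=-13, new_sum=173+(-13)=160
Option C: A[2] -11->-1, delta=10, new_sum=173+(10)=183
Option D: A[3] 13->-20, delta=-33, new_sum=173+(-33)=140 <-- matches target
Option E: A[5] 20->34, delta=14, new_sum=173+(14)=187

Answer: D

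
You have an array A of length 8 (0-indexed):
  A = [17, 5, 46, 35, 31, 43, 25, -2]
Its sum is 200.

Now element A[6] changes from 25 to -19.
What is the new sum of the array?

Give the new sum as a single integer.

Answer: 156

Derivation:
Old value at index 6: 25
New value at index 6: -19
Delta = -19 - 25 = -44
New sum = old_sum + delta = 200 + (-44) = 156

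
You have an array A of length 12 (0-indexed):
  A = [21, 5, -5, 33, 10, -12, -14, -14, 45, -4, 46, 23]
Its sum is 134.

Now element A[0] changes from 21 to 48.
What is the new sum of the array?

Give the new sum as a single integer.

Answer: 161

Derivation:
Old value at index 0: 21
New value at index 0: 48
Delta = 48 - 21 = 27
New sum = old_sum + delta = 134 + (27) = 161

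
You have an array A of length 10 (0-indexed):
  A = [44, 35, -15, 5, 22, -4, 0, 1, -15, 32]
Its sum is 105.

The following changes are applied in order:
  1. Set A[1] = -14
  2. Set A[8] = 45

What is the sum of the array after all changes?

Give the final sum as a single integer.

Initial sum: 105
Change 1: A[1] 35 -> -14, delta = -49, sum = 56
Change 2: A[8] -15 -> 45, delta = 60, sum = 116

Answer: 116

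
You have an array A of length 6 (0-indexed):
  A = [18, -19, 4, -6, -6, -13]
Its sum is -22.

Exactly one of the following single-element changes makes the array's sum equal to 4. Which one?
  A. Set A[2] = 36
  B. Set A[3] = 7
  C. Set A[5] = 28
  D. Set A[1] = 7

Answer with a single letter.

Option A: A[2] 4->36, delta=32, new_sum=-22+(32)=10
Option B: A[3] -6->7, delta=13, new_sum=-22+(13)=-9
Option C: A[5] -13->28, delta=41, new_sum=-22+(41)=19
Option D: A[1] -19->7, delta=26, new_sum=-22+(26)=4 <-- matches target

Answer: D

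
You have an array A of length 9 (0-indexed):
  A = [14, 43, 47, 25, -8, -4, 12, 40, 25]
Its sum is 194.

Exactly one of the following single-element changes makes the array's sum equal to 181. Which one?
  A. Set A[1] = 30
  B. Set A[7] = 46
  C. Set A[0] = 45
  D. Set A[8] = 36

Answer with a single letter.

Option A: A[1] 43->30, delta=-13, new_sum=194+(-13)=181 <-- matches target
Option B: A[7] 40->46, delta=6, new_sum=194+(6)=200
Option C: A[0] 14->45, delta=31, new_sum=194+(31)=225
Option D: A[8] 25->36, delta=11, new_sum=194+(11)=205

Answer: A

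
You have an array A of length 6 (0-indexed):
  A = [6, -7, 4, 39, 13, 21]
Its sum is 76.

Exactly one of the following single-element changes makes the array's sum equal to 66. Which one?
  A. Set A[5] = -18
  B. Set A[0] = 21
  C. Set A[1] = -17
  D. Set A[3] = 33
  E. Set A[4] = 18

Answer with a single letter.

Option A: A[5] 21->-18, delta=-39, new_sum=76+(-39)=37
Option B: A[0] 6->21, delta=15, new_sum=76+(15)=91
Option C: A[1] -7->-17, delta=-10, new_sum=76+(-10)=66 <-- matches target
Option D: A[3] 39->33, delta=-6, new_sum=76+(-6)=70
Option E: A[4] 13->18, delta=5, new_sum=76+(5)=81

Answer: C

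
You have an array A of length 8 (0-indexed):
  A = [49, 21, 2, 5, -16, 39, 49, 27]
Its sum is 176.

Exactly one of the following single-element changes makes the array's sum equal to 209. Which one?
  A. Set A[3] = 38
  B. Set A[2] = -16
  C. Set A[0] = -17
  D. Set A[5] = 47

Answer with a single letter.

Option A: A[3] 5->38, delta=33, new_sum=176+(33)=209 <-- matches target
Option B: A[2] 2->-16, delta=-18, new_sum=176+(-18)=158
Option C: A[0] 49->-17, delta=-66, new_sum=176+(-66)=110
Option D: A[5] 39->47, delta=8, new_sum=176+(8)=184

Answer: A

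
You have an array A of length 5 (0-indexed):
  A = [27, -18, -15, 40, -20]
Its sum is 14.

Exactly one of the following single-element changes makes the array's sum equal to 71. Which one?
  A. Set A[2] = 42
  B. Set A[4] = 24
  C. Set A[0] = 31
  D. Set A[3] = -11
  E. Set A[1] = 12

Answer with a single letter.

Answer: A

Derivation:
Option A: A[2] -15->42, delta=57, new_sum=14+(57)=71 <-- matches target
Option B: A[4] -20->24, delta=44, new_sum=14+(44)=58
Option C: A[0] 27->31, delta=4, new_sum=14+(4)=18
Option D: A[3] 40->-11, delta=-51, new_sum=14+(-51)=-37
Option E: A[1] -18->12, delta=30, new_sum=14+(30)=44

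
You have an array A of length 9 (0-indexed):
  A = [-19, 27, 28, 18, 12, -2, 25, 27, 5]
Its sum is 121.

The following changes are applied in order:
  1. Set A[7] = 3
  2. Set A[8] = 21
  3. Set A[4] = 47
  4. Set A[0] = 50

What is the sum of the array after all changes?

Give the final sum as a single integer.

Initial sum: 121
Change 1: A[7] 27 -> 3, delta = -24, sum = 97
Change 2: A[8] 5 -> 21, delta = 16, sum = 113
Change 3: A[4] 12 -> 47, delta = 35, sum = 148
Change 4: A[0] -19 -> 50, delta = 69, sum = 217

Answer: 217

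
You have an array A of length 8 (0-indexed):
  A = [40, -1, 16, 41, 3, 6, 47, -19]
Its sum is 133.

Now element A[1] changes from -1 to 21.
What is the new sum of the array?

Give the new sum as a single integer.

Old value at index 1: -1
New value at index 1: 21
Delta = 21 - -1 = 22
New sum = old_sum + delta = 133 + (22) = 155

Answer: 155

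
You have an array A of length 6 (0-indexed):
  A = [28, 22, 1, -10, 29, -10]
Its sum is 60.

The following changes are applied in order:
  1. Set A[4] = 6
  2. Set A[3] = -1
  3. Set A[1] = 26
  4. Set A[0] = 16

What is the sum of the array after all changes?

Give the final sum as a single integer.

Answer: 38

Derivation:
Initial sum: 60
Change 1: A[4] 29 -> 6, delta = -23, sum = 37
Change 2: A[3] -10 -> -1, delta = 9, sum = 46
Change 3: A[1] 22 -> 26, delta = 4, sum = 50
Change 4: A[0] 28 -> 16, delta = -12, sum = 38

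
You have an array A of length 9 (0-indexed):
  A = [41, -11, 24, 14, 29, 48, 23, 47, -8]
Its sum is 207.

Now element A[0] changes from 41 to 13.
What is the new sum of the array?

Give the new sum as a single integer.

Old value at index 0: 41
New value at index 0: 13
Delta = 13 - 41 = -28
New sum = old_sum + delta = 207 + (-28) = 179

Answer: 179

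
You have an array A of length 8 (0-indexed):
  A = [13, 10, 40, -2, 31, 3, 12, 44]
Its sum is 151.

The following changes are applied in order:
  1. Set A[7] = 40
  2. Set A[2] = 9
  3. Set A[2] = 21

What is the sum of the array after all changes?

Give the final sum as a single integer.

Answer: 128

Derivation:
Initial sum: 151
Change 1: A[7] 44 -> 40, delta = -4, sum = 147
Change 2: A[2] 40 -> 9, delta = -31, sum = 116
Change 3: A[2] 9 -> 21, delta = 12, sum = 128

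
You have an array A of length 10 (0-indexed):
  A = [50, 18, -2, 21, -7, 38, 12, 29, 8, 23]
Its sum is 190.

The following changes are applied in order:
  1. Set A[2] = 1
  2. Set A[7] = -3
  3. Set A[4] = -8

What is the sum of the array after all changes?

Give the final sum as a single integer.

Answer: 160

Derivation:
Initial sum: 190
Change 1: A[2] -2 -> 1, delta = 3, sum = 193
Change 2: A[7] 29 -> -3, delta = -32, sum = 161
Change 3: A[4] -7 -> -8, delta = -1, sum = 160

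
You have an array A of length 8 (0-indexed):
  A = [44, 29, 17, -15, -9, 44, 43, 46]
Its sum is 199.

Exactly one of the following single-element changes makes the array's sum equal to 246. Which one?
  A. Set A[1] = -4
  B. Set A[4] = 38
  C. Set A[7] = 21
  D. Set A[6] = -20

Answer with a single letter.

Answer: B

Derivation:
Option A: A[1] 29->-4, delta=-33, new_sum=199+(-33)=166
Option B: A[4] -9->38, delta=47, new_sum=199+(47)=246 <-- matches target
Option C: A[7] 46->21, delta=-25, new_sum=199+(-25)=174
Option D: A[6] 43->-20, delta=-63, new_sum=199+(-63)=136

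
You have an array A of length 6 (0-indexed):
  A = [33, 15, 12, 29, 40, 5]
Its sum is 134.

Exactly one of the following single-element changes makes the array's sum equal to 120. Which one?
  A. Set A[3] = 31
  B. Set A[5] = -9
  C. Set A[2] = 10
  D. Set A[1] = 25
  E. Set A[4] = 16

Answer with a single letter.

Option A: A[3] 29->31, delta=2, new_sum=134+(2)=136
Option B: A[5] 5->-9, delta=-14, new_sum=134+(-14)=120 <-- matches target
Option C: A[2] 12->10, delta=-2, new_sum=134+(-2)=132
Option D: A[1] 15->25, delta=10, new_sum=134+(10)=144
Option E: A[4] 40->16, delta=-24, new_sum=134+(-24)=110

Answer: B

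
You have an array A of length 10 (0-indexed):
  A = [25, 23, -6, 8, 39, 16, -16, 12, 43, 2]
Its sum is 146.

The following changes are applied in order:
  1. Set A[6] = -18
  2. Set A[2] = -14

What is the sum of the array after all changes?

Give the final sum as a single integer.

Answer: 136

Derivation:
Initial sum: 146
Change 1: A[6] -16 -> -18, delta = -2, sum = 144
Change 2: A[2] -6 -> -14, delta = -8, sum = 136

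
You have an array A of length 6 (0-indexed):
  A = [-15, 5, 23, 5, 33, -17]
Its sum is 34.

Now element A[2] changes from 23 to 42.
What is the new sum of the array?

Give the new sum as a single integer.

Answer: 53

Derivation:
Old value at index 2: 23
New value at index 2: 42
Delta = 42 - 23 = 19
New sum = old_sum + delta = 34 + (19) = 53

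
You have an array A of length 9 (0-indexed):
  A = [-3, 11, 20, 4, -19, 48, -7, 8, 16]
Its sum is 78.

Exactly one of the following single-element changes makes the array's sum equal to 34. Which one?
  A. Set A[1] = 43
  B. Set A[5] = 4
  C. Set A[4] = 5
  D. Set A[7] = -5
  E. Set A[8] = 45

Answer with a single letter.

Option A: A[1] 11->43, delta=32, new_sum=78+(32)=110
Option B: A[5] 48->4, delta=-44, new_sum=78+(-44)=34 <-- matches target
Option C: A[4] -19->5, delta=24, new_sum=78+(24)=102
Option D: A[7] 8->-5, delta=-13, new_sum=78+(-13)=65
Option E: A[8] 16->45, delta=29, new_sum=78+(29)=107

Answer: B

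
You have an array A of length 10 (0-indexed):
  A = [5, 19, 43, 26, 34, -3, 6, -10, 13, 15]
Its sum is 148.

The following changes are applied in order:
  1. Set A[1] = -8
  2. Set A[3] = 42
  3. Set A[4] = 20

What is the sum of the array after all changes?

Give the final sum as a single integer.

Answer: 123

Derivation:
Initial sum: 148
Change 1: A[1] 19 -> -8, delta = -27, sum = 121
Change 2: A[3] 26 -> 42, delta = 16, sum = 137
Change 3: A[4] 34 -> 20, delta = -14, sum = 123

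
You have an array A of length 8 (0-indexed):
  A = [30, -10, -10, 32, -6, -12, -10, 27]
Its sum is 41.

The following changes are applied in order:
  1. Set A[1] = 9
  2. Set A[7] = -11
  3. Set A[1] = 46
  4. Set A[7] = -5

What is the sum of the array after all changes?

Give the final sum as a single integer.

Initial sum: 41
Change 1: A[1] -10 -> 9, delta = 19, sum = 60
Change 2: A[7] 27 -> -11, delta = -38, sum = 22
Change 3: A[1] 9 -> 46, delta = 37, sum = 59
Change 4: A[7] -11 -> -5, delta = 6, sum = 65

Answer: 65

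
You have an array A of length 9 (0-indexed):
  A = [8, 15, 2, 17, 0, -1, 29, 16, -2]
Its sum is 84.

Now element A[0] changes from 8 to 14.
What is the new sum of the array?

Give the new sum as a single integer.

Old value at index 0: 8
New value at index 0: 14
Delta = 14 - 8 = 6
New sum = old_sum + delta = 84 + (6) = 90

Answer: 90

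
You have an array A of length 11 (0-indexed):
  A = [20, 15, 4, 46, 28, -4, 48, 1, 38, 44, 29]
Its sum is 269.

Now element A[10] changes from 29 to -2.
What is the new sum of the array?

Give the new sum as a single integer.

Old value at index 10: 29
New value at index 10: -2
Delta = -2 - 29 = -31
New sum = old_sum + delta = 269 + (-31) = 238

Answer: 238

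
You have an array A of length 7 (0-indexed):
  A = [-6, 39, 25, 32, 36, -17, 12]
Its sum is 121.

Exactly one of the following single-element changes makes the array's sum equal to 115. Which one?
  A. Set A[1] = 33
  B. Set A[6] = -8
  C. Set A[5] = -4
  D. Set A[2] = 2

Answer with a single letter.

Option A: A[1] 39->33, delta=-6, new_sum=121+(-6)=115 <-- matches target
Option B: A[6] 12->-8, delta=-20, new_sum=121+(-20)=101
Option C: A[5] -17->-4, delta=13, new_sum=121+(13)=134
Option D: A[2] 25->2, delta=-23, new_sum=121+(-23)=98

Answer: A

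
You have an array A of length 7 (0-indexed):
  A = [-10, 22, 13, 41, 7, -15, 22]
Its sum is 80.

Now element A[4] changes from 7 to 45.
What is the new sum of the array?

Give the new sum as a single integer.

Answer: 118

Derivation:
Old value at index 4: 7
New value at index 4: 45
Delta = 45 - 7 = 38
New sum = old_sum + delta = 80 + (38) = 118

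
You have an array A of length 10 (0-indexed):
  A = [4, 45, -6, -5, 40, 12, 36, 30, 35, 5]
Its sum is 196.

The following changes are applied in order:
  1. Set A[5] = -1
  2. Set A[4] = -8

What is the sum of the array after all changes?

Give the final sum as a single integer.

Answer: 135

Derivation:
Initial sum: 196
Change 1: A[5] 12 -> -1, delta = -13, sum = 183
Change 2: A[4] 40 -> -8, delta = -48, sum = 135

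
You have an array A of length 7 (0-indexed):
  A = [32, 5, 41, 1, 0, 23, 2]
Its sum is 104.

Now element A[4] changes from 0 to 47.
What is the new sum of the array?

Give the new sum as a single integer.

Old value at index 4: 0
New value at index 4: 47
Delta = 47 - 0 = 47
New sum = old_sum + delta = 104 + (47) = 151

Answer: 151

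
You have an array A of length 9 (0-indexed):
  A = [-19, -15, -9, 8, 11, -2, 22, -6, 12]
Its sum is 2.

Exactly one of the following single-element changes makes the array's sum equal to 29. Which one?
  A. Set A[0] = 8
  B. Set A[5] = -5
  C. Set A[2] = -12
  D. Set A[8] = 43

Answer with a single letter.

Answer: A

Derivation:
Option A: A[0] -19->8, delta=27, new_sum=2+(27)=29 <-- matches target
Option B: A[5] -2->-5, delta=-3, new_sum=2+(-3)=-1
Option C: A[2] -9->-12, delta=-3, new_sum=2+(-3)=-1
Option D: A[8] 12->43, delta=31, new_sum=2+(31)=33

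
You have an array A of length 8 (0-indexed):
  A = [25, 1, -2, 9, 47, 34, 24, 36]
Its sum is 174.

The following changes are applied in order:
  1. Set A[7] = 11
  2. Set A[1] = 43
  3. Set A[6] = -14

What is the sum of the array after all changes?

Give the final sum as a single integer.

Answer: 153

Derivation:
Initial sum: 174
Change 1: A[7] 36 -> 11, delta = -25, sum = 149
Change 2: A[1] 1 -> 43, delta = 42, sum = 191
Change 3: A[6] 24 -> -14, delta = -38, sum = 153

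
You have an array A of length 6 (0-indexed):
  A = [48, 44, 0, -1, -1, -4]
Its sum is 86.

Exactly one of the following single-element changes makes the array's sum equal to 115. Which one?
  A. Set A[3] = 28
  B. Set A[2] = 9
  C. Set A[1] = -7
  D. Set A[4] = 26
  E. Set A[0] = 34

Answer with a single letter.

Answer: A

Derivation:
Option A: A[3] -1->28, delta=29, new_sum=86+(29)=115 <-- matches target
Option B: A[2] 0->9, delta=9, new_sum=86+(9)=95
Option C: A[1] 44->-7, delta=-51, new_sum=86+(-51)=35
Option D: A[4] -1->26, delta=27, new_sum=86+(27)=113
Option E: A[0] 48->34, delta=-14, new_sum=86+(-14)=72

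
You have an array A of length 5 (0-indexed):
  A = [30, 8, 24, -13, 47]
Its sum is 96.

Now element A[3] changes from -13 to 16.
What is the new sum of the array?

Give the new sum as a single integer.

Answer: 125

Derivation:
Old value at index 3: -13
New value at index 3: 16
Delta = 16 - -13 = 29
New sum = old_sum + delta = 96 + (29) = 125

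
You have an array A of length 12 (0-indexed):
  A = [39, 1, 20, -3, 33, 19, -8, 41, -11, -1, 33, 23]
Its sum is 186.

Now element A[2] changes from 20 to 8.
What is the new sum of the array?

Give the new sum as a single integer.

Old value at index 2: 20
New value at index 2: 8
Delta = 8 - 20 = -12
New sum = old_sum + delta = 186 + (-12) = 174

Answer: 174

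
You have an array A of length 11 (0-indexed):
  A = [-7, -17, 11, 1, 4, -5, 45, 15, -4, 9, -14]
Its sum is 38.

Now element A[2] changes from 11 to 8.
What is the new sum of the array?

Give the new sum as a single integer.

Answer: 35

Derivation:
Old value at index 2: 11
New value at index 2: 8
Delta = 8 - 11 = -3
New sum = old_sum + delta = 38 + (-3) = 35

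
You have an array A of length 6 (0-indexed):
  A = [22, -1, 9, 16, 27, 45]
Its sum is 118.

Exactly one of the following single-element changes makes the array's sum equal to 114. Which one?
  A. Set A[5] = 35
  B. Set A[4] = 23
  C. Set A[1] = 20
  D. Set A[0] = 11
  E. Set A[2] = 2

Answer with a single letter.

Answer: B

Derivation:
Option A: A[5] 45->35, delta=-10, new_sum=118+(-10)=108
Option B: A[4] 27->23, delta=-4, new_sum=118+(-4)=114 <-- matches target
Option C: A[1] -1->20, delta=21, new_sum=118+(21)=139
Option D: A[0] 22->11, delta=-11, new_sum=118+(-11)=107
Option E: A[2] 9->2, delta=-7, new_sum=118+(-7)=111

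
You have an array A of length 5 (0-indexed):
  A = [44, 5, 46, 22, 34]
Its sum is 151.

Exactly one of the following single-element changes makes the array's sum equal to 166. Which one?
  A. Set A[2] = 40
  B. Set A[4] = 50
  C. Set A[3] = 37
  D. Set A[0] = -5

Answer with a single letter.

Option A: A[2] 46->40, delta=-6, new_sum=151+(-6)=145
Option B: A[4] 34->50, delta=16, new_sum=151+(16)=167
Option C: A[3] 22->37, delta=15, new_sum=151+(15)=166 <-- matches target
Option D: A[0] 44->-5, delta=-49, new_sum=151+(-49)=102

Answer: C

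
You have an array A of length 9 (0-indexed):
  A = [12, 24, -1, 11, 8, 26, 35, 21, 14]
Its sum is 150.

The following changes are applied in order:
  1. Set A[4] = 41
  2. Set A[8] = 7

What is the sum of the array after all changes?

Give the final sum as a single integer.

Initial sum: 150
Change 1: A[4] 8 -> 41, delta = 33, sum = 183
Change 2: A[8] 14 -> 7, delta = -7, sum = 176

Answer: 176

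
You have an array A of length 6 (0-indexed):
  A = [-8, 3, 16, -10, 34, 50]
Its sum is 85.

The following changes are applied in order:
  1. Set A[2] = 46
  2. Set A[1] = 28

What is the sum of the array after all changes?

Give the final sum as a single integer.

Initial sum: 85
Change 1: A[2] 16 -> 46, delta = 30, sum = 115
Change 2: A[1] 3 -> 28, delta = 25, sum = 140

Answer: 140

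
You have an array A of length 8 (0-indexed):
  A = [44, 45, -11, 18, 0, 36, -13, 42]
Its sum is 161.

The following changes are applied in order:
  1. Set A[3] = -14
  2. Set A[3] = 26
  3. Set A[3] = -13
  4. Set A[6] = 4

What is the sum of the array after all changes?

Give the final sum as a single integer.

Answer: 147

Derivation:
Initial sum: 161
Change 1: A[3] 18 -> -14, delta = -32, sum = 129
Change 2: A[3] -14 -> 26, delta = 40, sum = 169
Change 3: A[3] 26 -> -13, delta = -39, sum = 130
Change 4: A[6] -13 -> 4, delta = 17, sum = 147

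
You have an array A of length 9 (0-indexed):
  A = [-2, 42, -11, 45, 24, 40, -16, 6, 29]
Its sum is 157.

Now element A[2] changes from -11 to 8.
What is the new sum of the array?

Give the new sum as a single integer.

Old value at index 2: -11
New value at index 2: 8
Delta = 8 - -11 = 19
New sum = old_sum + delta = 157 + (19) = 176

Answer: 176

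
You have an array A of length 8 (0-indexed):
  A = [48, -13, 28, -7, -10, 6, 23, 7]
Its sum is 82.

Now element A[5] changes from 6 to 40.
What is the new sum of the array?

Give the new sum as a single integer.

Old value at index 5: 6
New value at index 5: 40
Delta = 40 - 6 = 34
New sum = old_sum + delta = 82 + (34) = 116

Answer: 116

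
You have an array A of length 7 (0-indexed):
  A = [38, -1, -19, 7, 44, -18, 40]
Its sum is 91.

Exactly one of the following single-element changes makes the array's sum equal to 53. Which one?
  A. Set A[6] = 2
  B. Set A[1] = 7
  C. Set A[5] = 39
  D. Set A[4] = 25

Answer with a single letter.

Answer: A

Derivation:
Option A: A[6] 40->2, delta=-38, new_sum=91+(-38)=53 <-- matches target
Option B: A[1] -1->7, delta=8, new_sum=91+(8)=99
Option C: A[5] -18->39, delta=57, new_sum=91+(57)=148
Option D: A[4] 44->25, delta=-19, new_sum=91+(-19)=72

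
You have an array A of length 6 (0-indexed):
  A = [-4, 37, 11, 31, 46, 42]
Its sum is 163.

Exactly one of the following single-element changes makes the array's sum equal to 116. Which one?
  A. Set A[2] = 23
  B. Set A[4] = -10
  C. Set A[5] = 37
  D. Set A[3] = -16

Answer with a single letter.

Option A: A[2] 11->23, delta=12, new_sum=163+(12)=175
Option B: A[4] 46->-10, delta=-56, new_sum=163+(-56)=107
Option C: A[5] 42->37, delta=-5, new_sum=163+(-5)=158
Option D: A[3] 31->-16, delta=-47, new_sum=163+(-47)=116 <-- matches target

Answer: D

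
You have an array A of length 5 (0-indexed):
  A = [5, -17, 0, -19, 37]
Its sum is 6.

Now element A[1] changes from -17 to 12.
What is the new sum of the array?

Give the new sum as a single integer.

Old value at index 1: -17
New value at index 1: 12
Delta = 12 - -17 = 29
New sum = old_sum + delta = 6 + (29) = 35

Answer: 35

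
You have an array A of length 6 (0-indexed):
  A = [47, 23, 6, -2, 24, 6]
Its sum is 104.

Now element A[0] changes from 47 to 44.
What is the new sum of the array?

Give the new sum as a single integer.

Old value at index 0: 47
New value at index 0: 44
Delta = 44 - 47 = -3
New sum = old_sum + delta = 104 + (-3) = 101

Answer: 101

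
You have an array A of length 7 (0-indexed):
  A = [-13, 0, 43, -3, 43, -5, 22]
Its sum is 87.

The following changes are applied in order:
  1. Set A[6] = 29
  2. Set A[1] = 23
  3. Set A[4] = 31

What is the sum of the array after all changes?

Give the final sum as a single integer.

Answer: 105

Derivation:
Initial sum: 87
Change 1: A[6] 22 -> 29, delta = 7, sum = 94
Change 2: A[1] 0 -> 23, delta = 23, sum = 117
Change 3: A[4] 43 -> 31, delta = -12, sum = 105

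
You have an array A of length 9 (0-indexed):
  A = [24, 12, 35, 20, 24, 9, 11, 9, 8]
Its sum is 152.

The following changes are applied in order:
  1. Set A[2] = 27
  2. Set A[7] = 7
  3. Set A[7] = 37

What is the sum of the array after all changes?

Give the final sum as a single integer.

Answer: 172

Derivation:
Initial sum: 152
Change 1: A[2] 35 -> 27, delta = -8, sum = 144
Change 2: A[7] 9 -> 7, delta = -2, sum = 142
Change 3: A[7] 7 -> 37, delta = 30, sum = 172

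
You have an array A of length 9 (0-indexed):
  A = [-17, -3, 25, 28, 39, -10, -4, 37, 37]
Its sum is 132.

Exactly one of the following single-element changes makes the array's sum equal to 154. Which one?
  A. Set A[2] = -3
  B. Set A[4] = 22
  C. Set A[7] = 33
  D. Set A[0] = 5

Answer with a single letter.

Option A: A[2] 25->-3, delta=-28, new_sum=132+(-28)=104
Option B: A[4] 39->22, delta=-17, new_sum=132+(-17)=115
Option C: A[7] 37->33, delta=-4, new_sum=132+(-4)=128
Option D: A[0] -17->5, delta=22, new_sum=132+(22)=154 <-- matches target

Answer: D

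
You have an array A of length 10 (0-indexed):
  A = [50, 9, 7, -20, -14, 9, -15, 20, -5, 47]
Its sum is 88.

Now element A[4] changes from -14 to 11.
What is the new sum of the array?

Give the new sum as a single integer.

Old value at index 4: -14
New value at index 4: 11
Delta = 11 - -14 = 25
New sum = old_sum + delta = 88 + (25) = 113

Answer: 113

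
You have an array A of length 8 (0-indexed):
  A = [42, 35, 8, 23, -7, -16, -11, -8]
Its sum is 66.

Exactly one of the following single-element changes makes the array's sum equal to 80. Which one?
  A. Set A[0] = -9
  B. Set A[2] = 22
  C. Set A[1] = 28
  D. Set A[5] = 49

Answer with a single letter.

Option A: A[0] 42->-9, delta=-51, new_sum=66+(-51)=15
Option B: A[2] 8->22, delta=14, new_sum=66+(14)=80 <-- matches target
Option C: A[1] 35->28, delta=-7, new_sum=66+(-7)=59
Option D: A[5] -16->49, delta=65, new_sum=66+(65)=131

Answer: B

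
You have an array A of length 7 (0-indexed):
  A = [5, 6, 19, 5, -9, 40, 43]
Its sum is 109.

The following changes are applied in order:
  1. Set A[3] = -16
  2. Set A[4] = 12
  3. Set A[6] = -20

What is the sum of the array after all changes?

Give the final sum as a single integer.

Answer: 46

Derivation:
Initial sum: 109
Change 1: A[3] 5 -> -16, delta = -21, sum = 88
Change 2: A[4] -9 -> 12, delta = 21, sum = 109
Change 3: A[6] 43 -> -20, delta = -63, sum = 46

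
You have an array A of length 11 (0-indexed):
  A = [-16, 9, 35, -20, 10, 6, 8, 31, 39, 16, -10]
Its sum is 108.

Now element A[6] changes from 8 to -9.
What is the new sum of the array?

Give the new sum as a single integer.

Answer: 91

Derivation:
Old value at index 6: 8
New value at index 6: -9
Delta = -9 - 8 = -17
New sum = old_sum + delta = 108 + (-17) = 91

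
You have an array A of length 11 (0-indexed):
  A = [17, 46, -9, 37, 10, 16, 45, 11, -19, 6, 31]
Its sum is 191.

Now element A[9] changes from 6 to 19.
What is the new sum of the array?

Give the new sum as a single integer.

Answer: 204

Derivation:
Old value at index 9: 6
New value at index 9: 19
Delta = 19 - 6 = 13
New sum = old_sum + delta = 191 + (13) = 204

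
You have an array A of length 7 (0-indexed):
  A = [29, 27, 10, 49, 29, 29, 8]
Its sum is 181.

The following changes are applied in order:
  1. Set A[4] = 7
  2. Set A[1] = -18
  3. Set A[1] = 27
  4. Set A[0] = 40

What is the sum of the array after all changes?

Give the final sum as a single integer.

Initial sum: 181
Change 1: A[4] 29 -> 7, delta = -22, sum = 159
Change 2: A[1] 27 -> -18, delta = -45, sum = 114
Change 3: A[1] -18 -> 27, delta = 45, sum = 159
Change 4: A[0] 29 -> 40, delta = 11, sum = 170

Answer: 170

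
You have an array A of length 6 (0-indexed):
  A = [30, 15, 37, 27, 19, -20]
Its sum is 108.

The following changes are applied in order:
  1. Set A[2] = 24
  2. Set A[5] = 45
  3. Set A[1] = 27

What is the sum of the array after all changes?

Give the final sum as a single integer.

Initial sum: 108
Change 1: A[2] 37 -> 24, delta = -13, sum = 95
Change 2: A[5] -20 -> 45, delta = 65, sum = 160
Change 3: A[1] 15 -> 27, delta = 12, sum = 172

Answer: 172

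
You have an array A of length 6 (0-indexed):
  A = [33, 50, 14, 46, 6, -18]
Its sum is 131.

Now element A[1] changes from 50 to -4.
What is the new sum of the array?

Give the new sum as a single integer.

Old value at index 1: 50
New value at index 1: -4
Delta = -4 - 50 = -54
New sum = old_sum + delta = 131 + (-54) = 77

Answer: 77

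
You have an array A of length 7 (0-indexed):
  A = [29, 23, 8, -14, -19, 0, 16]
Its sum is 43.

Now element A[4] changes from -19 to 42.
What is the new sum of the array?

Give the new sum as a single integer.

Answer: 104

Derivation:
Old value at index 4: -19
New value at index 4: 42
Delta = 42 - -19 = 61
New sum = old_sum + delta = 43 + (61) = 104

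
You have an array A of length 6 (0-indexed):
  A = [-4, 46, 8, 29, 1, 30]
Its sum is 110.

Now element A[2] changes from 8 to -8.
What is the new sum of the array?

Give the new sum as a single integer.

Old value at index 2: 8
New value at index 2: -8
Delta = -8 - 8 = -16
New sum = old_sum + delta = 110 + (-16) = 94

Answer: 94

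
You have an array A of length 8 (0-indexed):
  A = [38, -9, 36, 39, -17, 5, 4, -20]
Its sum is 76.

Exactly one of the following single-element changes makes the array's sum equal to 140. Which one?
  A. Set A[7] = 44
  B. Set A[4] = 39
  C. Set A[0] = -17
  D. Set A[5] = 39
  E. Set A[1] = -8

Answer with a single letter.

Answer: A

Derivation:
Option A: A[7] -20->44, delta=64, new_sum=76+(64)=140 <-- matches target
Option B: A[4] -17->39, delta=56, new_sum=76+(56)=132
Option C: A[0] 38->-17, delta=-55, new_sum=76+(-55)=21
Option D: A[5] 5->39, delta=34, new_sum=76+(34)=110
Option E: A[1] -9->-8, delta=1, new_sum=76+(1)=77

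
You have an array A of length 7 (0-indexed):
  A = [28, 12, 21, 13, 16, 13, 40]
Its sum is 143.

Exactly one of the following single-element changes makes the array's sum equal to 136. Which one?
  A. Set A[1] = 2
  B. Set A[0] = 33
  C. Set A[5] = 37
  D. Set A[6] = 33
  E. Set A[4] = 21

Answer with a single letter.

Option A: A[1] 12->2, delta=-10, new_sum=143+(-10)=133
Option B: A[0] 28->33, delta=5, new_sum=143+(5)=148
Option C: A[5] 13->37, delta=24, new_sum=143+(24)=167
Option D: A[6] 40->33, delta=-7, new_sum=143+(-7)=136 <-- matches target
Option E: A[4] 16->21, delta=5, new_sum=143+(5)=148

Answer: D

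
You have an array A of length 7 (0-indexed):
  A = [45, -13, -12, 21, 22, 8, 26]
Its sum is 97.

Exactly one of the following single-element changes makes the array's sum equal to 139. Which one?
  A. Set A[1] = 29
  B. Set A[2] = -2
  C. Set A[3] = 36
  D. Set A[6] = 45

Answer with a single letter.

Option A: A[1] -13->29, delta=42, new_sum=97+(42)=139 <-- matches target
Option B: A[2] -12->-2, delta=10, new_sum=97+(10)=107
Option C: A[3] 21->36, delta=15, new_sum=97+(15)=112
Option D: A[6] 26->45, delta=19, new_sum=97+(19)=116

Answer: A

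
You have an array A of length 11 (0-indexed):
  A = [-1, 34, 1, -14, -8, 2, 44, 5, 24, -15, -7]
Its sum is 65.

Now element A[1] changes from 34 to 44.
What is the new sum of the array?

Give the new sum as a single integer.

Answer: 75

Derivation:
Old value at index 1: 34
New value at index 1: 44
Delta = 44 - 34 = 10
New sum = old_sum + delta = 65 + (10) = 75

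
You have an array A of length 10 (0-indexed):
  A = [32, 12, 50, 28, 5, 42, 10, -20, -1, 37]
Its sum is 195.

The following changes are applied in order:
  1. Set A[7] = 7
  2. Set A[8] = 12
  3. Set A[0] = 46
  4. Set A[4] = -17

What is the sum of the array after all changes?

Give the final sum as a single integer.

Initial sum: 195
Change 1: A[7] -20 -> 7, delta = 27, sum = 222
Change 2: A[8] -1 -> 12, delta = 13, sum = 235
Change 3: A[0] 32 -> 46, delta = 14, sum = 249
Change 4: A[4] 5 -> -17, delta = -22, sum = 227

Answer: 227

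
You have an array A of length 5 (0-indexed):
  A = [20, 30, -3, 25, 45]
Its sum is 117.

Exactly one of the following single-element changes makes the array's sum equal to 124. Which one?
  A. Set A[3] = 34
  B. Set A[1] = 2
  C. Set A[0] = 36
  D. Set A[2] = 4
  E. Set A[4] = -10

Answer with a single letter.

Answer: D

Derivation:
Option A: A[3] 25->34, delta=9, new_sum=117+(9)=126
Option B: A[1] 30->2, delta=-28, new_sum=117+(-28)=89
Option C: A[0] 20->36, delta=16, new_sum=117+(16)=133
Option D: A[2] -3->4, delta=7, new_sum=117+(7)=124 <-- matches target
Option E: A[4] 45->-10, delta=-55, new_sum=117+(-55)=62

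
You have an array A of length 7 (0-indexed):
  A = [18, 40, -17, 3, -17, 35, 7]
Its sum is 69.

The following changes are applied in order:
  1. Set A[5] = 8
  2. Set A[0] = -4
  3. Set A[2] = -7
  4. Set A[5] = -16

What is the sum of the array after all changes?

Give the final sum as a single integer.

Answer: 6

Derivation:
Initial sum: 69
Change 1: A[5] 35 -> 8, delta = -27, sum = 42
Change 2: A[0] 18 -> -4, delta = -22, sum = 20
Change 3: A[2] -17 -> -7, delta = 10, sum = 30
Change 4: A[5] 8 -> -16, delta = -24, sum = 6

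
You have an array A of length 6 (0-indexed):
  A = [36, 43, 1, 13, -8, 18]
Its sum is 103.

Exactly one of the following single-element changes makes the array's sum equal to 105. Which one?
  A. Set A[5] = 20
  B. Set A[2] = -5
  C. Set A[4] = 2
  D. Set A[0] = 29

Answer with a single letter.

Option A: A[5] 18->20, delta=2, new_sum=103+(2)=105 <-- matches target
Option B: A[2] 1->-5, delta=-6, new_sum=103+(-6)=97
Option C: A[4] -8->2, delta=10, new_sum=103+(10)=113
Option D: A[0] 36->29, delta=-7, new_sum=103+(-7)=96

Answer: A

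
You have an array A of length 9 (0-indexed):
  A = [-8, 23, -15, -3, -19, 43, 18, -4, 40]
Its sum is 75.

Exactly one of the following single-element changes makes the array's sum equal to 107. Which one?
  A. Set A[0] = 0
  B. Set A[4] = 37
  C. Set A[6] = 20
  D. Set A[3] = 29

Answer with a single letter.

Option A: A[0] -8->0, delta=8, new_sum=75+(8)=83
Option B: A[4] -19->37, delta=56, new_sum=75+(56)=131
Option C: A[6] 18->20, delta=2, new_sum=75+(2)=77
Option D: A[3] -3->29, delta=32, new_sum=75+(32)=107 <-- matches target

Answer: D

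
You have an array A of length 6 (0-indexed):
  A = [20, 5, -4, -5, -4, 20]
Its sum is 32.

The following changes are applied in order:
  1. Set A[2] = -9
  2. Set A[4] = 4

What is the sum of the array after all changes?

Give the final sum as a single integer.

Answer: 35

Derivation:
Initial sum: 32
Change 1: A[2] -4 -> -9, delta = -5, sum = 27
Change 2: A[4] -4 -> 4, delta = 8, sum = 35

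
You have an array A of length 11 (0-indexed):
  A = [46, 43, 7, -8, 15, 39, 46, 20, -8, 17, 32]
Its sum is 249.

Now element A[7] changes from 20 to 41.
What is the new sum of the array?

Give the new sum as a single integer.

Answer: 270

Derivation:
Old value at index 7: 20
New value at index 7: 41
Delta = 41 - 20 = 21
New sum = old_sum + delta = 249 + (21) = 270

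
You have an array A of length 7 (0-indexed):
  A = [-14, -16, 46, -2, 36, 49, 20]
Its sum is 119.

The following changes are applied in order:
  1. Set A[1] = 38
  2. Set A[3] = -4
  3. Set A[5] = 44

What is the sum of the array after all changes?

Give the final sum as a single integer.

Answer: 166

Derivation:
Initial sum: 119
Change 1: A[1] -16 -> 38, delta = 54, sum = 173
Change 2: A[3] -2 -> -4, delta = -2, sum = 171
Change 3: A[5] 49 -> 44, delta = -5, sum = 166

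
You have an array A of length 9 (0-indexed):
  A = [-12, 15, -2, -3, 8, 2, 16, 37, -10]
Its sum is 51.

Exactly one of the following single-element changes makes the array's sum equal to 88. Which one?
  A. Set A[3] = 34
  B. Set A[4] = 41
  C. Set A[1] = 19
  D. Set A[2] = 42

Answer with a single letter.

Answer: A

Derivation:
Option A: A[3] -3->34, delta=37, new_sum=51+(37)=88 <-- matches target
Option B: A[4] 8->41, delta=33, new_sum=51+(33)=84
Option C: A[1] 15->19, delta=4, new_sum=51+(4)=55
Option D: A[2] -2->42, delta=44, new_sum=51+(44)=95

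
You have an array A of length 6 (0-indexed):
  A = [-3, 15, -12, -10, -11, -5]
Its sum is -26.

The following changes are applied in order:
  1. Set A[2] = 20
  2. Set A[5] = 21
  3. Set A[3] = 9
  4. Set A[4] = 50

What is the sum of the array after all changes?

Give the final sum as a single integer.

Initial sum: -26
Change 1: A[2] -12 -> 20, delta = 32, sum = 6
Change 2: A[5] -5 -> 21, delta = 26, sum = 32
Change 3: A[3] -10 -> 9, delta = 19, sum = 51
Change 4: A[4] -11 -> 50, delta = 61, sum = 112

Answer: 112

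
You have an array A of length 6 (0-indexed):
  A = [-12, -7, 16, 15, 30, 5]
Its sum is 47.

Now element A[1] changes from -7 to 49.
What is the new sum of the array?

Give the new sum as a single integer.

Old value at index 1: -7
New value at index 1: 49
Delta = 49 - -7 = 56
New sum = old_sum + delta = 47 + (56) = 103

Answer: 103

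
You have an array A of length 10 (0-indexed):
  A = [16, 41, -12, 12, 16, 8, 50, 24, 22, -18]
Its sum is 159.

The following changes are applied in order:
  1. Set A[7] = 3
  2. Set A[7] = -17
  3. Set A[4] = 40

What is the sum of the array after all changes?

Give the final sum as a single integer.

Initial sum: 159
Change 1: A[7] 24 -> 3, delta = -21, sum = 138
Change 2: A[7] 3 -> -17, delta = -20, sum = 118
Change 3: A[4] 16 -> 40, delta = 24, sum = 142

Answer: 142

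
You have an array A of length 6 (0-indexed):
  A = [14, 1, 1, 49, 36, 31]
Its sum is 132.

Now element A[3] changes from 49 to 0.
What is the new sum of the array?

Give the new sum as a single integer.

Answer: 83

Derivation:
Old value at index 3: 49
New value at index 3: 0
Delta = 0 - 49 = -49
New sum = old_sum + delta = 132 + (-49) = 83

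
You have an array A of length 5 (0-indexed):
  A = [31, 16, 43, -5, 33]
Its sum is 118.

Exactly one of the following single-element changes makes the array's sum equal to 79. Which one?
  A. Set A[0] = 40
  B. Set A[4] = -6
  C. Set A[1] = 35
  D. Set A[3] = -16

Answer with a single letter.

Answer: B

Derivation:
Option A: A[0] 31->40, delta=9, new_sum=118+(9)=127
Option B: A[4] 33->-6, delta=-39, new_sum=118+(-39)=79 <-- matches target
Option C: A[1] 16->35, delta=19, new_sum=118+(19)=137
Option D: A[3] -5->-16, delta=-11, new_sum=118+(-11)=107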